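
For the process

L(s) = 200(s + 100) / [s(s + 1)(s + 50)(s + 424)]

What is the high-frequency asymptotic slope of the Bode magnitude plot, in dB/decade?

-60 dB/decade

Each pole contributes −20 dB/decade at high frequency; each zero contributes +20 dB/decade.
Net: 1 zero(s) − 4 pole(s) → -60 dB/decade.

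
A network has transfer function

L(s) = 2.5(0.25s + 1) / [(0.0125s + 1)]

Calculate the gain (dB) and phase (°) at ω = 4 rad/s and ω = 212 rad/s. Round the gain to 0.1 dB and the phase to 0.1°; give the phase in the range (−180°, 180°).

ω = 4: 11.0 dB, 42.1°; ω = 212: 33.4 dB, 19.6°

At ω = 4 rad/s:
zero (1 + j4·0.25) = 1 + j1 → |·| ≈ 1.4142, ∠ ≈ 45.00°
pole (1 + j4·0.0125) = 1 + j0.05 → |·| ≈ 1.0012, ∠ ≈ 2.86°
|L| = 2.5 · 1.4142 / (1.0012) ≈ 3.5313
Gain = 20 log₁₀(3.5313) ≈ 10.96 dB
∠L = (45.00°) − (2.86°) = 42.14°

At ω = 212 rad/s:
zero (1 + j212·0.25) = 1 + j53 → |·| ≈ 53.009, ∠ ≈ 88.92°
pole (1 + j212·0.0125) = 1 + j2.65 → |·| ≈ 2.8324, ∠ ≈ 69.33°
|L| = 2.5 · 53.009 / (2.8324) ≈ 46.788
Gain = 20 log₁₀(46.788) ≈ 33.40 dB
∠L = (88.92°) − (69.33°) = 19.59°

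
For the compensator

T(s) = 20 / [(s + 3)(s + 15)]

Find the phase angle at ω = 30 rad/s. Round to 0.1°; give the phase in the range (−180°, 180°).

-147.7°

At s = jω = j30:
pole (s+3): 3 + j30 → |·| = √(3²+30²) = √909 ≈ 30.15, ∠ = arctan(30/3) ≈ 84.29°
pole (s+15): 15 + j30 → |·| = √(15²+30²) = √1125 ≈ 33.541, ∠ = arctan(30/15) ≈ 63.43°
∠T = 0.00° − 147.72° = -147.72°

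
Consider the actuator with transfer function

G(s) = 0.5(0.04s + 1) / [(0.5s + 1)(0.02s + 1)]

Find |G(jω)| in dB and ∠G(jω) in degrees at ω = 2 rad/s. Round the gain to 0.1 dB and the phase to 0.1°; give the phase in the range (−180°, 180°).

At ω = 2 rad/s:
zero (1 + j2·0.04) = 1 + j0.08 → |·| ≈ 1.0032, ∠ ≈ 4.57°
pole (1 + j2·0.5) = 1 + j1 → |·| ≈ 1.4142, ∠ ≈ 45.00°
pole (1 + j2·0.02) = 1 + j0.04 → |·| ≈ 1.0008, ∠ ≈ 2.29°
|G| = 0.5 · 1.0032 / (1.4142 · 1.0008) ≈ 0.3544
Gain = 20 log₁₀(0.3544) ≈ -9.01 dB
∠G = (4.57°) − (45.00° + 2.29°) = -42.72°

-9.0 dB, -42.7°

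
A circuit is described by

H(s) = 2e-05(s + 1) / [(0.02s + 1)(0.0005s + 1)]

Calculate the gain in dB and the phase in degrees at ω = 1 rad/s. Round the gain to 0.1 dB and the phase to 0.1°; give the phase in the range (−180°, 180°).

-91.0 dB, 43.8°

At ω = 1 rad/s:
zero (1 + j1·1) = 1 + j1 → |·| ≈ 1.4142, ∠ ≈ 45.00°
pole (1 + j1·0.02) = 1 + j0.02 → |·| ≈ 1.0002, ∠ ≈ 1.15°
pole (1 + j1·0.0005) = 1 + j0.0005 → |·| ≈ 1, ∠ ≈ 0.03°
|H| = 2e-05 · 1.4142 / (1.0002 · 1) ≈ 2.8278e-05
Gain = 20 log₁₀(2.8278e-05) ≈ -90.97 dB
∠H = (45.00°) − (1.15° + 0.03°) = 43.82°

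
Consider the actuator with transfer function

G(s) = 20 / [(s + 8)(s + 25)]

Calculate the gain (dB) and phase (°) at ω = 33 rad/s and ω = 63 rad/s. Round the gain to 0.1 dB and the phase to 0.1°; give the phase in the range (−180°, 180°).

At s = jω = j33:
pole (s+8): 8 + j33 → |·| = √(8²+33²) = √1153 ≈ 33.956, ∠ = arctan(33/8) ≈ 76.37°
pole (s+25): 25 + j33 → |·| = √(25²+33²) = √1714 ≈ 41.4, ∠ = arctan(33/25) ≈ 52.85°
|G| = 20 / 1405.8 ≈ 0.014227
Gain = 20 log₁₀(0.014227) ≈ -36.94 dB
∠G = 0.00° − 129.22° = -129.22°

At s = jω = j63:
pole (s+8): 8 + j63 → |·| = √(8²+63²) = √4033 ≈ 63.506, ∠ = arctan(63/8) ≈ 82.76°
pole (s+25): 25 + j63 → |·| = √(25²+63²) = √4594 ≈ 67.779, ∠ = arctan(63/25) ≈ 68.36°
|G| = 20 / 4304.4 ≈ 0.0046464
Gain = 20 log₁₀(0.0046464) ≈ -46.66 dB
∠G = 0.00° − 151.12° = -151.12°

ω = 33: -36.9 dB, -129.2°; ω = 63: -46.7 dB, -151.1°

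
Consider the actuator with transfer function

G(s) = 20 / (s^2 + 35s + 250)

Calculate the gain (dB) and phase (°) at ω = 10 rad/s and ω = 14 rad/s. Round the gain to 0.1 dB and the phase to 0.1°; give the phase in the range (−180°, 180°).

ω = 10: -25.6 dB, -66.8°; ω = 14: -27.8 dB, -83.7°

Substitute s = j10:
Numerator: 20 = 20 + j0
Denominator: (j10)^2 + 35(j10) + 250 = 150 + j350
|N| = √(20² + 0²) ≈ 20, ∠N ≈ 0.00°
|D| = √(150² + 350²) ≈ 380.79, ∠D ≈ 66.80°
|G| = 20 / 380.79 ≈ 0.052522
Gain = 20 log₁₀(0.052522) ≈ -25.59 dB
∠G = 0.00° − 66.80° = -66.80°

Substitute s = j14:
Numerator: 20 = 20 + j0
Denominator: (j14)^2 + 35(j14) + 250 = 54 + j490
|N| = √(20² + 0²) ≈ 20, ∠N ≈ 0.00°
|D| = √(54² + 490²) ≈ 492.97, ∠D ≈ 83.71°
|G| = 20 / 492.97 ≈ 0.04057
Gain = 20 log₁₀(0.04057) ≈ -27.84 dB
∠G = 0.00° − 83.71° = -83.71°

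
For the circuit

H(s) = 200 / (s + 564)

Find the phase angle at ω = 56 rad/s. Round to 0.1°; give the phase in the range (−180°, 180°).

Substitute s = j56:
Numerator: 200 = 200 + j0
Denominator: (j56) + 564 = 564 + j56
|N| = √(200² + 0²) ≈ 200, ∠N ≈ 0.00°
|D| = √(564² + 56²) ≈ 566.77, ∠D ≈ 5.67°
∠H = 0.00° − 5.67° = -5.67°

-5.7°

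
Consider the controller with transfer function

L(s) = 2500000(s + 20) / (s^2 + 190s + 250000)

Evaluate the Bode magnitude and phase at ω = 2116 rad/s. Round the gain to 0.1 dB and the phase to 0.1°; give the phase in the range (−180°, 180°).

At s = jω = j2116:
zero (s+20): 20 + j2116 → |·| = √(20²+2116²) = √4477856 ≈ 2116.1, ∠ = arctan(2116/20) ≈ 89.46°
quadratic: (j2116)² + 190·j2116 + 250000 = -4227456 + j402040 → |·| ≈ 4.2465e+06, ∠ ≈ 174.57°
|L| = 2500000 · 2116.1 / 4.2465e+06 ≈ 1245.8
Gain = 20 log₁₀(1245.8) ≈ 61.91 dB
∠L = 89.46° − 174.57° = -85.11°

61.9 dB, -85.1°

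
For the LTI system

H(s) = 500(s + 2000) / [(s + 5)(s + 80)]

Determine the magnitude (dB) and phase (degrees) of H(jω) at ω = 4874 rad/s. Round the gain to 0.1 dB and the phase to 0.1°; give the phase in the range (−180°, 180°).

At s = jω = j4874:
zero (s+2000): 2000 + j4874 → |·| = √(2000²+4874²) = √27755876 ≈ 5268.4, ∠ = arctan(4874/2000) ≈ 67.69°
pole (s+5): 5 + j4874 → |·| = √(5²+4874²) = √23755901 ≈ 4874, ∠ = arctan(4874/5) ≈ 89.94°
pole (s+80): 80 + j4874 → |·| = √(80²+4874²) = √23762276 ≈ 4874.7, ∠ = arctan(4874/80) ≈ 89.06°
|H| = 500 · 5268.4 / 2.3759e+07 ≈ 0.11087
Gain = 20 log₁₀(0.11087) ≈ -19.10 dB
∠H = 67.69° − 179.00° = -111.31°

-19.1 dB, -111.3°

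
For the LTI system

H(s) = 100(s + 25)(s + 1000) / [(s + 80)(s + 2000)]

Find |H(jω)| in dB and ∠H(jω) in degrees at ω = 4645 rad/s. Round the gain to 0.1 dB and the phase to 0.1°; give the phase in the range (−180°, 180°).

At s = jω = j4645:
zero (s+25): 25 + j4645 → |·| = √(25²+4645²) = √21576650 ≈ 4645.1, ∠ = arctan(4645/25) ≈ 89.69°
zero (s+1000): 1000 + j4645 → |·| = √(1000²+4645²) = √22576025 ≈ 4751.4, ∠ = arctan(4645/1000) ≈ 77.85°
pole (s+80): 80 + j4645 → |·| = √(80²+4645²) = √21582425 ≈ 4645.7, ∠ = arctan(4645/80) ≈ 89.01°
pole (s+2000): 2000 + j4645 → |·| = √(2000²+4645²) = √25576025 ≈ 5057.3, ∠ = arctan(4645/2000) ≈ 66.70°
|H| = 100 · 2.2071e+07 / 2.3495e+07 ≈ 93.939
Gain = 20 log₁₀(93.939) ≈ 39.46 dB
∠H = 167.54° − 155.71° = 11.83°

39.5 dB, 11.8°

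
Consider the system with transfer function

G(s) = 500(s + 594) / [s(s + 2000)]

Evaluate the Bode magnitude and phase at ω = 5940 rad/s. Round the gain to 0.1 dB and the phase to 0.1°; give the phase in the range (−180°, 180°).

At s = jω = j5940:
zero (s+594): 594 + j5940 → |·| = √(594²+5940²) = √35636436 ≈ 5969.6, ∠ = arctan(5940/594) ≈ 84.29°
pole (s+2000): 2000 + j5940 → |·| = √(2000²+5940²) = √39283600 ≈ 6267.7, ∠ = arctan(5940/2000) ≈ 71.39°
pole at origin: |s| = 5940, ∠ = 90.00° (in denominator)
|G| = 500 · 5969.6 / 3.723e+07 ≈ 0.080172
Gain = 20 log₁₀(0.080172) ≈ -21.92 dB
∠G = 84.29° − 161.39° = -77.10°

-21.9 dB, -77.1°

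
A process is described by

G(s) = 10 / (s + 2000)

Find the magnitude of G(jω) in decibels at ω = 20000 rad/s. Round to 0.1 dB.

-66.1 dB

Substitute s = j20000:
Numerator: 10 = 10 + j0
Denominator: (j20000) + 2000 = 2000 + j20000
|N| = √(10² + 0²) ≈ 10, ∠N ≈ 0.00°
|D| = √(2000² + 20000²) ≈ 20100, ∠D ≈ 84.29°
|G| = 10 / 20100 ≈ 0.00049751
Gain = 20 log₁₀(0.00049751) ≈ -66.06 dB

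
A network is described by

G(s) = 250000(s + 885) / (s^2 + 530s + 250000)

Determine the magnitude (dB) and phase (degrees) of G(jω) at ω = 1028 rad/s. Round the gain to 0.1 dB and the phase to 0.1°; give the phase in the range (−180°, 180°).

At s = jω = j1028:
zero (s+885): 885 + j1028 → |·| = √(885²+1028²) = √1840009 ≈ 1356.5, ∠ = arctan(1028/885) ≈ 49.28°
quadratic: (j1028)² + 530·j1028 + 250000 = -806784 + j544840 → |·| ≈ 9.7353e+05, ∠ ≈ 145.97°
|G| = 250000 · 1356.5 / 9.7353e+05 ≈ 348.35
Gain = 20 log₁₀(348.35) ≈ 50.84 dB
∠G = 49.28° − 145.97° = -96.69°

50.8 dB, -96.7°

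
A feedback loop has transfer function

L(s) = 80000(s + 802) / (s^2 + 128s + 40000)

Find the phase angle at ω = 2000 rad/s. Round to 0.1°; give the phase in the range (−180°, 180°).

At s = jω = j2000:
zero (s+802): 802 + j2000 → |·| = √(802²+2000²) = √4643204 ≈ 2154.8, ∠ = arctan(2000/802) ≈ 68.15°
quadratic: (j2000)² + 128·j2000 + 40000 = -3960000 + j256000 → |·| ≈ 3.9683e+06, ∠ ≈ 176.30°
∠L = 68.15° − 176.30° = -108.15°

-108.2°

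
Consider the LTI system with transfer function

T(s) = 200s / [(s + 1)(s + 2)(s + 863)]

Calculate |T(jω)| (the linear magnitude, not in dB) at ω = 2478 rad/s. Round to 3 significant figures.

At s = jω = j2478:
zero at origin: s = j2478 → |·| = 2478, ∠ = 90.00°
pole (s+1): 1 + j2478 → |·| = √(1²+2478²) = √6140485 ≈ 2478, ∠ = arctan(2478/1) ≈ 89.98°
pole (s+2): 2 + j2478 → |·| = √(2²+2478²) = √6140488 ≈ 2478, ∠ = arctan(2478/2) ≈ 89.95°
pole (s+863): 863 + j2478 → |·| = √(863²+2478²) = √6885253 ≈ 2624, ∠ = arctan(2478/863) ≈ 70.80°
|T| = 200 · 2478 / 1.6113e+10 ≈ 3.0758e-05

3.08e-05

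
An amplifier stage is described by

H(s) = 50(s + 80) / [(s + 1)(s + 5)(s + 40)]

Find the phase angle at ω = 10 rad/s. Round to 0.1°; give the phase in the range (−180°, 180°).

At s = jω = j10:
zero (s+80): 80 + j10 → |·| = √(80²+10²) = √6500 ≈ 80.623, ∠ = arctan(10/80) ≈ 7.13°
pole (s+1): 1 + j10 → |·| = √(1²+10²) = √101 ≈ 10.05, ∠ = arctan(10/1) ≈ 84.29°
pole (s+5): 5 + j10 → |·| = √(5²+10²) = √125 ≈ 11.18, ∠ = arctan(10/5) ≈ 63.43°
pole (s+40): 40 + j10 → |·| = √(40²+10²) = √1700 ≈ 41.231, ∠ = arctan(10/40) ≈ 14.04°
∠H = 7.13° − 161.76° = -154.63°

-154.6°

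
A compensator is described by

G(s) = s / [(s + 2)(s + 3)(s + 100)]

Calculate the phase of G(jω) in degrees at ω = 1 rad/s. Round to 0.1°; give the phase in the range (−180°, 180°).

At s = jω = j1:
zero at origin: s = j1 → |·| = 1, ∠ = 90.00°
pole (s+2): 2 + j1 → |·| = √(2²+1²) = √5 ≈ 2.2361, ∠ = arctan(1/2) ≈ 26.57°
pole (s+3): 3 + j1 → |·| = √(3²+1²) = √10 ≈ 3.1623, ∠ = arctan(1/3) ≈ 18.43°
pole (s+100): 100 + j1 → |·| = √(100²+1²) = √10001 ≈ 100, ∠ = arctan(1/100) ≈ 0.57°
∠G = 90.00° − 45.57° = 44.43°

44.4°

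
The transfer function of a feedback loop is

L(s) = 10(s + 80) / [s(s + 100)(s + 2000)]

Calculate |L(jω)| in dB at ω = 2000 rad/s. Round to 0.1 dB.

At s = jω = j2000:
zero (s+80): 80 + j2000 → |·| = √(80²+2000²) = √4006400 ≈ 2001.6, ∠ = arctan(2000/80) ≈ 87.71°
pole (s+100): 100 + j2000 → |·| = √(100²+2000²) = √4010000 ≈ 2002.5, ∠ = arctan(2000/100) ≈ 87.14°
pole (s+2000): 2000 + j2000 → |·| = √(2000²+2000²) = √8000000 ≈ 2828.4, ∠ = arctan(2000/2000) ≈ 45.00°
pole at origin: |s| = 2000, ∠ = 90.00° (in denominator)
|L| = 10 · 2001.6 / 1.1328e+10 ≈ 1.7669e-06
Gain = 20 log₁₀(1.7669e-06) ≈ -115.06 dB

-115.1 dB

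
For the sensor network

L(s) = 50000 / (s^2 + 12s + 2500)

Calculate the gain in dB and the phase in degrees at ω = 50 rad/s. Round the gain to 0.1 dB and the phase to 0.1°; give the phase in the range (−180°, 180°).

At s = jω = j50:
quadratic: (j50)² + 12·j50 + 2500 = 0 + j600 → |·| ≈ 600, ∠ ≈ 90.00°
|L| = 50000 / 600 ≈ 83.333
Gain = 20 log₁₀(83.333) ≈ 38.42 dB
∠L = 0.00° − 90.00° = -90.00°

38.4 dB, -90.0°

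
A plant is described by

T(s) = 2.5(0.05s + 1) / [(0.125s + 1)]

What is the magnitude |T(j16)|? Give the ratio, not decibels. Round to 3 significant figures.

At ω = 16 rad/s:
zero (1 + j16·0.05) = 1 + j0.8 → |·| ≈ 1.2806, ∠ ≈ 38.66°
pole (1 + j16·0.125) = 1 + j2 → |·| ≈ 2.2361, ∠ ≈ 63.43°
|T| = 2.5 · 1.2806 / (2.2361) ≈ 1.4317

1.43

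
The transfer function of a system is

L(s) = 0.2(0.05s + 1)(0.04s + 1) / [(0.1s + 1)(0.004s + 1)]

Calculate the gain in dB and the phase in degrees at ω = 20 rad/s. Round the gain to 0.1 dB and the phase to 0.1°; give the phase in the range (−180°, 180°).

-15.8 dB, 15.7°

At ω = 20 rad/s:
zero (1 + j20·0.05) = 1 + j1 → |·| ≈ 1.4142, ∠ ≈ 45.00°
zero (1 + j20·0.04) = 1 + j0.8 → |·| ≈ 1.2806, ∠ ≈ 38.66°
pole (1 + j20·0.1) = 1 + j2 → |·| ≈ 2.2361, ∠ ≈ 63.43°
pole (1 + j20·0.004) = 1 + j0.08 → |·| ≈ 1.0032, ∠ ≈ 4.57°
|L| = 0.2 · 1.4142 · 1.2806 / (2.2361 · 1.0032) ≈ 0.16146
Gain = 20 log₁₀(0.16146) ≈ -15.84 dB
∠L = (45.00° + 38.66°) − (63.43° + 4.57°) = 15.66°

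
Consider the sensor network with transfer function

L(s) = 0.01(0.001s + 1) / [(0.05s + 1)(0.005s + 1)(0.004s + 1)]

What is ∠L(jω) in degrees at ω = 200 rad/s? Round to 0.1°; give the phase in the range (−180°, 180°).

-156.6°

At ω = 200 rad/s:
zero (1 + j200·0.001) = 1 + j0.2 → |·| ≈ 1.0198, ∠ ≈ 11.31°
pole (1 + j200·0.05) = 1 + j10 → |·| ≈ 10.05, ∠ ≈ 84.29°
pole (1 + j200·0.005) = 1 + j1 → |·| ≈ 1.4142, ∠ ≈ 45.00°
pole (1 + j200·0.004) = 1 + j0.8 → |·| ≈ 1.2806, ∠ ≈ 38.66°
∠L = (11.31°) − (84.29° + 45.00° + 38.66°) = -156.64°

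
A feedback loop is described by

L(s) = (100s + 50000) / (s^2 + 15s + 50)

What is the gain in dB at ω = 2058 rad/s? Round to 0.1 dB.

-26.0 dB

Substitute s = j2058:
Numerator: 100(j2058) + 50000 = 50000 + j205800
Denominator: (j2058)^2 + 15(j2058) + 50 = -4235314 + j30870
|N| = √(50000² + 205800²) ≈ 2.1179e+05, ∠N ≈ 76.34°
|D| = √(4235314² + 30870²) ≈ 4.2354e+06, ∠D ≈ 179.58°
|L| = 2.1179e+05 / 4.2354e+06 ≈ 0.050005
Gain = 20 log₁₀(0.050005) ≈ -26.02 dB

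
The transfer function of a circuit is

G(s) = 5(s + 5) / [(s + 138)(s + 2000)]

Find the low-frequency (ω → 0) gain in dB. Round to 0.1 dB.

G(0) = 5·5 / (138·2000) ≈ 9.058e-05
20 log₁₀(9.058e-05) ≈ -80.86 dB

-80.9 dB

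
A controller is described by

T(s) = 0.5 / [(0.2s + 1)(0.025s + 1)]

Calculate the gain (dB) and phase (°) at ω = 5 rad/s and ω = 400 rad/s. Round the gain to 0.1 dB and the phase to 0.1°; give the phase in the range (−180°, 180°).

ω = 5: -9.1 dB, -52.1°; ω = 400: -64.1 dB, -173.6°

At ω = 5 rad/s:
pole (1 + j5·0.2) = 1 + j1 → |·| ≈ 1.4142, ∠ ≈ 45.00°
pole (1 + j5·0.025) = 1 + j0.125 → |·| ≈ 1.0078, ∠ ≈ 7.13°
|T| = 0.5 · 1 / (1.4142 · 1.0078) ≈ 0.35082
Gain = 20 log₁₀(0.35082) ≈ -9.10 dB
∠T = (0°) − (45.00° + 7.13°) = -52.13°

At ω = 400 rad/s:
pole (1 + j400·0.2) = 1 + j80 → |·| ≈ 80.006, ∠ ≈ 89.28°
pole (1 + j400·0.025) = 1 + j10 → |·| ≈ 10.05, ∠ ≈ 84.29°
|T| = 0.5 · 1 / (80.006 · 10.05) ≈ 0.00062184
Gain = 20 log₁₀(0.00062184) ≈ -64.13 dB
∠T = (0°) − (89.28° + 84.29°) = -173.57°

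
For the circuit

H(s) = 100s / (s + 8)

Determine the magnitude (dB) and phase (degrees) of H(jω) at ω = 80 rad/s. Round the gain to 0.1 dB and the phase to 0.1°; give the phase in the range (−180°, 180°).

40.0 dB, 5.7°

At s = jω = j80:
zero at origin: s = j80 → |·| = 80, ∠ = 90.00°
pole (s+8): 8 + j80 → |·| = √(8²+80²) = √6464 ≈ 80.399, ∠ = arctan(80/8) ≈ 84.29°
|H| = 100 · 80 / 80.399 ≈ 99.504
Gain = 20 log₁₀(99.504) ≈ 39.96 dB
∠H = 90.00° − 84.29° = 5.71°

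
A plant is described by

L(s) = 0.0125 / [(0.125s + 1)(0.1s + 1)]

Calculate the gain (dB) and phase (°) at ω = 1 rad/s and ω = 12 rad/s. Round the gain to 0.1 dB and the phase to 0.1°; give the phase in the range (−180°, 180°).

ω = 1: -38.2 dB, -12.8°; ω = 12: -47.1 dB, -106.5°

At ω = 1 rad/s:
pole (1 + j1·0.125) = 1 + j0.125 → |·| ≈ 1.0078, ∠ ≈ 7.13°
pole (1 + j1·0.1) = 1 + j0.1 → |·| ≈ 1.005, ∠ ≈ 5.71°
|L| = 0.0125 · 1 / (1.0078 · 1.005) ≈ 0.012342
Gain = 20 log₁₀(0.012342) ≈ -38.17 dB
∠L = (0°) − (7.13° + 5.71°) = -12.84°

At ω = 12 rad/s:
pole (1 + j12·0.125) = 1 + j1.5 → |·| ≈ 1.8028, ∠ ≈ 56.31°
pole (1 + j12·0.1) = 1 + j1.2 → |·| ≈ 1.562, ∠ ≈ 50.19°
|L| = 0.0125 · 1 / (1.8028 · 1.562) ≈ 0.004439
Gain = 20 log₁₀(0.004439) ≈ -47.05 dB
∠L = (0°) − (56.31° + 50.19°) = -106.50°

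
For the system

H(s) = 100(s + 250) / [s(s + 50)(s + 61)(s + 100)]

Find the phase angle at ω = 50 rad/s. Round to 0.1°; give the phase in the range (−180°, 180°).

At s = jω = j50:
zero (s+250): 250 + j50 → |·| = √(250²+50²) = √65000 ≈ 254.95, ∠ = arctan(50/250) ≈ 11.31°
pole (s+50): 50 + j50 → |·| = √(50²+50²) = √5000 ≈ 70.711, ∠ = arctan(50/50) ≈ 45.00°
pole (s+61): 61 + j50 → |·| = √(61²+50²) = √6221 ≈ 78.873, ∠ = arctan(50/61) ≈ 39.34°
pole (s+100): 100 + j50 → |·| = √(100²+50²) = √12500 ≈ 111.8, ∠ = arctan(50/100) ≈ 26.57°
pole at origin: |s| = 50, ∠ = 90.00° (in denominator)
∠H = 11.31° − 200.91° = -189.60° ≡ 170.40° (principal value)

170.4°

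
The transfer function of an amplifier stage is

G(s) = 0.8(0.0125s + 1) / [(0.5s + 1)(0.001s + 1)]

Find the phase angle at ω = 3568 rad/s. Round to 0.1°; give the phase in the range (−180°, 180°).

At ω = 3568 rad/s:
zero (1 + j3568·0.0125) = 1 + j44.6 → |·| ≈ 44.611, ∠ ≈ 88.72°
pole (1 + j3568·0.5) = 1 + j1784 → |·| ≈ 1784, ∠ ≈ 89.97°
pole (1 + j3568·0.001) = 1 + j3.568 → |·| ≈ 3.7055, ∠ ≈ 74.34°
∠G = (88.72°) − (89.97° + 74.34°) = -75.59°

-75.6°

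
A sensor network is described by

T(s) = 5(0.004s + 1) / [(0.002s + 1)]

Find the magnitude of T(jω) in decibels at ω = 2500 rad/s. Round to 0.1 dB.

At ω = 2500 rad/s:
zero (1 + j2500·0.004) = 1 + j10 → |·| ≈ 10.05, ∠ ≈ 84.29°
pole (1 + j2500·0.002) = 1 + j5 → |·| ≈ 5.099, ∠ ≈ 78.69°
|T| = 5 · 10.05 / (5.099) ≈ 9.8549
Gain = 20 log₁₀(9.8549) ≈ 19.87 dB

19.9 dB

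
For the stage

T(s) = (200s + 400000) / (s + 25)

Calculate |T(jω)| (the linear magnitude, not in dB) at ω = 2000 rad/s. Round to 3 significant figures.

Substitute s = j2000:
Numerator: 200(j2000) + 400000 = 400000 + j400000
Denominator: (j2000) + 25 = 25 + j2000
|N| = √(400000² + 400000²) ≈ 5.6569e+05, ∠N ≈ 45.00°
|D| = √(25² + 2000²) ≈ 2000.2, ∠D ≈ 89.28°
|T| = 5.6569e+05 / 2000.2 ≈ 282.82

283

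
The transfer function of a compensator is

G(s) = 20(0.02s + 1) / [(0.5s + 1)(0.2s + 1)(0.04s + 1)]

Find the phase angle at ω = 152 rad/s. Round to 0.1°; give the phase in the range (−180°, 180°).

At ω = 152 rad/s:
zero (1 + j152·0.02) = 1 + j3.04 → |·| ≈ 3.2002, ∠ ≈ 71.79°
pole (1 + j152·0.5) = 1 + j76 → |·| ≈ 76.007, ∠ ≈ 89.25°
pole (1 + j152·0.2) = 1 + j30.4 → |·| ≈ 30.416, ∠ ≈ 88.12°
pole (1 + j152·0.04) = 1 + j6.08 → |·| ≈ 6.1617, ∠ ≈ 80.66°
∠G = (71.79°) − (89.25° + 88.12° + 80.66°) = -186.24° ≡ 173.76° (principal value)

173.8°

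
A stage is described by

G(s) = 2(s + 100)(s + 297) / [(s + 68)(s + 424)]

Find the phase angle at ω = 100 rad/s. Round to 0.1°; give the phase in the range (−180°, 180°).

-5.4°

At s = jω = j100:
zero (s+100): 100 + j100 → |·| = √(100²+100²) = √20000 ≈ 141.42, ∠ = arctan(100/100) ≈ 45.00°
zero (s+297): 297 + j100 → |·| = √(297²+100²) = √98209 ≈ 313.38, ∠ = arctan(100/297) ≈ 18.61°
pole (s+68): 68 + j100 → |·| = √(68²+100²) = √14624 ≈ 120.93, ∠ = arctan(100/68) ≈ 55.78°
pole (s+424): 424 + j100 → |·| = √(424²+100²) = √189776 ≈ 435.63, ∠ = arctan(100/424) ≈ 13.27°
∠G = 63.61° − 69.05° = -5.44°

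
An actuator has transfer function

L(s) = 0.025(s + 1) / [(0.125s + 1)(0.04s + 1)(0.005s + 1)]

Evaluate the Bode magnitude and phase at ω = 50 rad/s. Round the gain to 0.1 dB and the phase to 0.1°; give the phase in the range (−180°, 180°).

-21.3 dB, -69.5°

At ω = 50 rad/s:
zero (1 + j50·1) = 1 + j50 → |·| ≈ 50.01, ∠ ≈ 88.85°
pole (1 + j50·0.125) = 1 + j6.25 → |·| ≈ 6.3295, ∠ ≈ 80.91°
pole (1 + j50·0.04) = 1 + j2 → |·| ≈ 2.2361, ∠ ≈ 63.43°
pole (1 + j50·0.005) = 1 + j0.25 → |·| ≈ 1.0308, ∠ ≈ 14.04°
|L| = 0.025 · 50.01 / (6.3295 · 2.2361 · 1.0308) ≈ 0.085696
Gain = 20 log₁₀(0.085696) ≈ -21.34 dB
∠L = (88.85°) − (80.91° + 63.43° + 14.04°) = -69.53°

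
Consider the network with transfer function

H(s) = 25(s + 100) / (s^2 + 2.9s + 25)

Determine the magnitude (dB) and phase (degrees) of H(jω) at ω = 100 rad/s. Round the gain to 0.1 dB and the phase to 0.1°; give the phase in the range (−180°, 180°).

At s = jω = j100:
zero (s+100): 100 + j100 → |·| = √(100²+100²) = √20000 ≈ 141.42, ∠ = arctan(100/100) ≈ 45.00°
quadratic: (j100)² + 2.9·j100 + 25 = -9975 + j290 → |·| ≈ 9979.2, ∠ ≈ 178.33°
|H| = 25 · 141.42 / 9979.2 ≈ 0.35429
Gain = 20 log₁₀(0.35429) ≈ -9.01 dB
∠H = 45.00° − 178.33° = -133.33°

-9.0 dB, -133.3°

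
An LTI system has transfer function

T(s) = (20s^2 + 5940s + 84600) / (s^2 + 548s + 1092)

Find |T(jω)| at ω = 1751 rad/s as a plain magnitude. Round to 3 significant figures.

19.3

Substitute s = j1751:
Numerator: 20(j1751)^2 + 5940(j1751) + 84600 = -61235420 + j10400940
Denominator: (j1751)^2 + 548(j1751) + 1092 = -3064909 + j959548
|N| = √(61235420² + 10400940²) ≈ 6.2112e+07, ∠N ≈ 170.36°
|D| = √(3064909² + 959548²) ≈ 3.2116e+06, ∠D ≈ 162.62°
|T| = 6.2112e+07 / 3.2116e+06 ≈ 19.34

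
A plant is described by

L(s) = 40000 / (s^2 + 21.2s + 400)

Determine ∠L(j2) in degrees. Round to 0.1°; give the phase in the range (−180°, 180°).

-6.1°

At s = jω = j2:
quadratic: (j2)² + 21.2·j2 + 400 = 396 + j42.4 → |·| ≈ 398.26, ∠ ≈ 6.11°
∠L = 0.00° − 6.11° = -6.11°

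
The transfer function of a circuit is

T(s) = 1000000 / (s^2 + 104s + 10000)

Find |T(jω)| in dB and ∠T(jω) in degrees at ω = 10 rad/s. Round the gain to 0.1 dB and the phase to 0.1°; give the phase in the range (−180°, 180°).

40.0 dB, -6.0°

At s = jω = j10:
quadratic: (j10)² + 104·j10 + 10000 = 9900 + j1040 → |·| ≈ 9954.5, ∠ ≈ 6.00°
|T| = 1000000 / 9954.5 ≈ 100.46
Gain = 20 log₁₀(100.46) ≈ 40.04 dB
∠T = 0.00° − 6.00° = -6.00°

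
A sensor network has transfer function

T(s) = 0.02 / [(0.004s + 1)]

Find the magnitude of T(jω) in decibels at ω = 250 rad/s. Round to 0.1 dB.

At ω = 250 rad/s:
pole (1 + j250·0.004) = 1 + j1 → |·| ≈ 1.4142, ∠ ≈ 45.00°
|T| = 0.02 · 1 / (1.4142) ≈ 0.014142
Gain = 20 log₁₀(0.014142) ≈ -36.99 dB

-37.0 dB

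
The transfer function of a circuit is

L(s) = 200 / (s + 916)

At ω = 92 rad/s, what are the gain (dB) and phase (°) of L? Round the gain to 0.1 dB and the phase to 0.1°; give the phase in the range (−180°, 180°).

-13.3 dB, -5.7°

Substitute s = j92:
Numerator: 200 = 200 + j0
Denominator: (j92) + 916 = 916 + j92
|N| = √(200² + 0²) ≈ 200, ∠N ≈ 0.00°
|D| = √(916² + 92²) ≈ 920.61, ∠D ≈ 5.74°
|L| = 200 / 920.61 ≈ 0.21725
Gain = 20 log₁₀(0.21725) ≈ -13.26 dB
∠L = 0.00° − 5.74° = -5.74°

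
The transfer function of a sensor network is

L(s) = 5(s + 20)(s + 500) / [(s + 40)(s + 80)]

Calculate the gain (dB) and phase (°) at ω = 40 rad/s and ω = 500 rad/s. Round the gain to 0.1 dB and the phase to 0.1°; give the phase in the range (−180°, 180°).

At s = jω = j40:
zero (s+20): 20 + j40 → |·| = √(20²+40²) = √2000 ≈ 44.721, ∠ = arctan(40/20) ≈ 63.43°
zero (s+500): 500 + j40 → |·| = √(500²+40²) = √251600 ≈ 501.6, ∠ = arctan(40/500) ≈ 4.57°
pole (s+40): 40 + j40 → |·| = √(40²+40²) = √3200 ≈ 56.569, ∠ = arctan(40/40) ≈ 45.00°
pole (s+80): 80 + j40 → |·| = √(80²+40²) = √8000 ≈ 89.443, ∠ = arctan(40/80) ≈ 26.57°
|L| = 5 · 22432 / 5059.7 ≈ 22.167
Gain = 20 log₁₀(22.167) ≈ 26.91 dB
∠L = 68.00° − 71.57° = -3.57°

At s = jω = j500:
zero (s+20): 20 + j500 → |·| = √(20²+500²) = √250400 ≈ 500.4, ∠ = arctan(500/20) ≈ 87.71°
zero (s+500): 500 + j500 → |·| = √(500²+500²) = √500000 ≈ 707.11, ∠ = arctan(500/500) ≈ 45.00°
pole (s+40): 40 + j500 → |·| = √(40²+500²) = √251600 ≈ 501.6, ∠ = arctan(500/40) ≈ 85.43°
pole (s+80): 80 + j500 → |·| = √(80²+500²) = √256400 ≈ 506.36, ∠ = arctan(500/80) ≈ 80.91°
|L| = 5 · 3.5384e+05 / 2.5399e+05 ≈ 6.9656
Gain = 20 log₁₀(6.9656) ≈ 16.86 dB
∠L = 132.71° − 166.34° = -33.63°

ω = 40: 26.9 dB, -3.6°; ω = 500: 16.9 dB, -33.6°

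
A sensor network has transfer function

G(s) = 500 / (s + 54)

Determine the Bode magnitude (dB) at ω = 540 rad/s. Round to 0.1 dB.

-0.7 dB

Substitute s = j540:
Numerator: 500 = 500 + j0
Denominator: (j540) + 54 = 54 + j540
|N| = √(500² + 0²) ≈ 500, ∠N ≈ 0.00°
|D| = √(54² + 540²) ≈ 542.69, ∠D ≈ 84.29°
|G| = 500 / 542.69 ≈ 0.92134
Gain = 20 log₁₀(0.92134) ≈ -0.71 dB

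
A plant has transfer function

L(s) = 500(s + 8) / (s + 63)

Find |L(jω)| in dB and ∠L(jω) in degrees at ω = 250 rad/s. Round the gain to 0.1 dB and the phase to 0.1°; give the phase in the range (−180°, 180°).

53.7 dB, 12.3°

At s = jω = j250:
zero (s+8): 8 + j250 → |·| = √(8²+250²) = √62564 ≈ 250.13, ∠ = arctan(250/8) ≈ 88.17°
pole (s+63): 63 + j250 → |·| = √(63²+250²) = √66469 ≈ 257.82, ∠ = arctan(250/63) ≈ 75.86°
|L| = 500 · 250.13 / 257.82 ≈ 485.09
Gain = 20 log₁₀(485.09) ≈ 53.72 dB
∠L = 88.17° − 75.86° = 12.31°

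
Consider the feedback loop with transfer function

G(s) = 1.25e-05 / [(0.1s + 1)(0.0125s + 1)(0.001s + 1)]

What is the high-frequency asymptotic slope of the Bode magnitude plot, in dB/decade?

Each pole contributes −20 dB/decade at high frequency; each zero contributes +20 dB/decade.
Net: 0 zero(s) − 3 pole(s) → -60 dB/decade.

-60 dB/decade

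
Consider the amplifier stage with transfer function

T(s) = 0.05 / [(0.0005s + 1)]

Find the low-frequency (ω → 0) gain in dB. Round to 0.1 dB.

-26.0 dB

T(0) = 0.05 · 1 / 1 = 0.05
20 log₁₀(0.05) ≈ -26.02 dB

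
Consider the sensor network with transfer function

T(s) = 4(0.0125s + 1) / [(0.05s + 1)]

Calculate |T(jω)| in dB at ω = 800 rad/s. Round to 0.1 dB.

0.0 dB

At ω = 800 rad/s:
zero (1 + j800·0.0125) = 1 + j10 → |·| ≈ 10.05, ∠ ≈ 84.29°
pole (1 + j800·0.05) = 1 + j40 → |·| ≈ 40.012, ∠ ≈ 88.57°
|T| = 4 · 10.05 / (40.012) ≈ 1.0047
Gain = 20 log₁₀(1.0047) ≈ 0.04 dB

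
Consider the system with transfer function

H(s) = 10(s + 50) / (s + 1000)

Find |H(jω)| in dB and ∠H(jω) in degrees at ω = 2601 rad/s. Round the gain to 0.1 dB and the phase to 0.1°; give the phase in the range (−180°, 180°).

At s = jω = j2601:
zero (s+50): 50 + j2601 → |·| = √(50²+2601²) = √6767701 ≈ 2601.5, ∠ = arctan(2601/50) ≈ 88.90°
pole (s+1000): 1000 + j2601 → |·| = √(1000²+2601²) = √7765201 ≈ 2786.6, ∠ = arctan(2601/1000) ≈ 68.97°
|H| = 10 · 2601.5 / 2786.6 ≈ 9.3357
Gain = 20 log₁₀(9.3357) ≈ 19.40 dB
∠H = 88.90° − 68.97° = 19.93°

19.4 dB, 19.9°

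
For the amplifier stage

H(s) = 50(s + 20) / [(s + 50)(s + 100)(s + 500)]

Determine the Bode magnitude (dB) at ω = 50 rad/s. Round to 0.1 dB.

At s = jω = j50:
zero (s+20): 20 + j50 → |·| = √(20²+50²) = √2900 ≈ 53.852, ∠ = arctan(50/20) ≈ 68.20°
pole (s+50): 50 + j50 → |·| = √(50²+50²) = √5000 ≈ 70.711, ∠ = arctan(50/50) ≈ 45.00°
pole (s+100): 100 + j50 → |·| = √(100²+50²) = √12500 ≈ 111.8, ∠ = arctan(50/100) ≈ 26.57°
pole (s+500): 500 + j50 → |·| = √(500²+50²) = √252500 ≈ 502.49, ∠ = arctan(50/500) ≈ 5.71°
|H| = 50 · 53.852 / 3.9724e+06 ≈ 0.00067783
Gain = 20 log₁₀(0.00067783) ≈ -63.38 dB

-63.4 dB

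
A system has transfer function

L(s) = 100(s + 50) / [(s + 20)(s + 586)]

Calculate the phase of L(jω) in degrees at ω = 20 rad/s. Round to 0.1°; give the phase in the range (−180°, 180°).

-25.2°

At s = jω = j20:
zero (s+50): 50 + j20 → |·| = √(50²+20²) = √2900 ≈ 53.852, ∠ = arctan(20/50) ≈ 21.80°
pole (s+20): 20 + j20 → |·| = √(20²+20²) = √800 ≈ 28.284, ∠ = arctan(20/20) ≈ 45.00°
pole (s+586): 586 + j20 → |·| = √(586²+20²) = √343796 ≈ 586.34, ∠ = arctan(20/586) ≈ 1.95°
∠L = 21.80° − 46.95° = -25.15°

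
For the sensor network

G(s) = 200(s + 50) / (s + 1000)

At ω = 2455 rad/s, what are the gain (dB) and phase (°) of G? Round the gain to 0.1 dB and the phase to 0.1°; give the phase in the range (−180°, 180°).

At s = jω = j2455:
zero (s+50): 50 + j2455 → |·| = √(50²+2455²) = √6029525 ≈ 2455.5, ∠ = arctan(2455/50) ≈ 88.83°
pole (s+1000): 1000 + j2455 → |·| = √(1000²+2455²) = √7027025 ≈ 2650.9, ∠ = arctan(2455/1000) ≈ 67.84°
|G| = 200 · 2455.5 / 2650.9 ≈ 185.26
Gain = 20 log₁₀(185.26) ≈ 45.36 dB
∠G = 88.83° − 67.84° = 20.99°

45.4 dB, 21.0°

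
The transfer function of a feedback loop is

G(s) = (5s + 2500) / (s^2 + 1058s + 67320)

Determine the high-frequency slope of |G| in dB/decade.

Each pole contributes −20 dB/decade at high frequency; each zero contributes +20 dB/decade.
Net: 1 zero(s) − 2 pole(s) → -20 dB/decade.

-20 dB/decade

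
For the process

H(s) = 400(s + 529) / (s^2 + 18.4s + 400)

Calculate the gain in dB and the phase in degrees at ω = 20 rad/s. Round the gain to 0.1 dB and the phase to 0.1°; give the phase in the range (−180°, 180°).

At s = jω = j20:
zero (s+529): 529 + j20 → |·| = √(529²+20²) = √280241 ≈ 529.38, ∠ = arctan(20/529) ≈ 2.17°
quadratic: (j20)² + 18.4·j20 + 400 = 0 + j368 → |·| ≈ 368, ∠ ≈ 90.00°
|H| = 400 · 529.38 / 368 ≈ 575.41
Gain = 20 log₁₀(575.41) ≈ 55.20 dB
∠H = 2.17° − 90.00° = -87.83°

55.2 dB, -87.8°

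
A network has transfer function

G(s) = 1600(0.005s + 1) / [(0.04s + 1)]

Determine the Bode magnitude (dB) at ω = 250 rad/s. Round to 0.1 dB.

48.1 dB

At ω = 250 rad/s:
zero (1 + j250·0.005) = 1 + j1.25 → |·| ≈ 1.6008, ∠ ≈ 51.34°
pole (1 + j250·0.04) = 1 + j10 → |·| ≈ 10.05, ∠ ≈ 84.29°
|G| = 1600 · 1.6008 / (10.05) ≈ 254.85
Gain = 20 log₁₀(254.85) ≈ 48.13 dB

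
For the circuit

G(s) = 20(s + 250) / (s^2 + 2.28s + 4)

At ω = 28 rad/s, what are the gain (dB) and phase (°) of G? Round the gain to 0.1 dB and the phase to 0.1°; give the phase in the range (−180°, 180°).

At s = jω = j28:
zero (s+250): 250 + j28 → |·| = √(250²+28²) = √63284 ≈ 251.56, ∠ = arctan(28/250) ≈ 6.39°
quadratic: (j28)² + 2.28·j28 + 4 = -780 + j63.84 → |·| ≈ 782.61, ∠ ≈ 175.32°
|G| = 20 · 251.56 / 782.61 ≈ 6.4287
Gain = 20 log₁₀(6.4287) ≈ 16.16 dB
∠G = 6.39° − 175.32° = -168.93°

16.2 dB, -168.9°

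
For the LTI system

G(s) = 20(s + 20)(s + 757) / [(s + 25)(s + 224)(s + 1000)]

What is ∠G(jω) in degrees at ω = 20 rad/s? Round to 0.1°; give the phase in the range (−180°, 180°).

1.6°

At s = jω = j20:
zero (s+20): 20 + j20 → |·| = √(20²+20²) = √800 ≈ 28.284, ∠ = arctan(20/20) ≈ 45.00°
zero (s+757): 757 + j20 → |·| = √(757²+20²) = √573449 ≈ 757.26, ∠ = arctan(20/757) ≈ 1.51°
pole (s+25): 25 + j20 → |·| = √(25²+20²) = √1025 ≈ 32.016, ∠ = arctan(20/25) ≈ 38.66°
pole (s+224): 224 + j20 → |·| = √(224²+20²) = √50576 ≈ 224.89, ∠ = arctan(20/224) ≈ 5.10°
pole (s+1000): 1000 + j20 → |·| = √(1000²+20²) = √1000400 ≈ 1000.2, ∠ = arctan(20/1000) ≈ 1.15°
∠G = 46.51° − 44.91° = 1.60°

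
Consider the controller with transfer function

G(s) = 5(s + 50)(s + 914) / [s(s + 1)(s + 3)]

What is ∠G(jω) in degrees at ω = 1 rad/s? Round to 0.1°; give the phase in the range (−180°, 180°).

-152.2°

At s = jω = j1:
zero (s+50): 50 + j1 → |·| = √(50²+1²) = √2501 ≈ 50.01, ∠ = arctan(1/50) ≈ 1.15°
zero (s+914): 914 + j1 → |·| = √(914²+1²) = √835397 ≈ 914, ∠ = arctan(1/914) ≈ 0.06°
pole (s+1): 1 + j1 → |·| = √(1²+1²) = √2 ≈ 1.4142, ∠ = arctan(1/1) ≈ 45.00°
pole (s+3): 3 + j1 → |·| = √(3²+1²) = √10 ≈ 3.1623, ∠ = arctan(1/3) ≈ 18.43°
pole at origin: |s| = 1, ∠ = 90.00° (in denominator)
∠G = 1.21° − 153.43° = -152.22°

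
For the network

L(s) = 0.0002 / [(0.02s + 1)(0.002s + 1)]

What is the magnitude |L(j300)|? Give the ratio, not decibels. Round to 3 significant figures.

At ω = 300 rad/s:
pole (1 + j300·0.02) = 1 + j6 → |·| ≈ 6.0828, ∠ ≈ 80.54°
pole (1 + j300·0.002) = 1 + j0.6 → |·| ≈ 1.1662, ∠ ≈ 30.96°
|L| = 0.0002 · 1 / (6.0828 · 1.1662) ≈ 2.8194e-05

2.82e-05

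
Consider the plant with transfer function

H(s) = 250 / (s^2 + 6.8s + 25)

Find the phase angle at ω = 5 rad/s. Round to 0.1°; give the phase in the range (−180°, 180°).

-90.0°

At s = jω = j5:
quadratic: (j5)² + 6.8·j5 + 25 = 0 + j34 → |·| ≈ 34, ∠ ≈ 90.00°
∠H = 0.00° − 90.00° = -90.00°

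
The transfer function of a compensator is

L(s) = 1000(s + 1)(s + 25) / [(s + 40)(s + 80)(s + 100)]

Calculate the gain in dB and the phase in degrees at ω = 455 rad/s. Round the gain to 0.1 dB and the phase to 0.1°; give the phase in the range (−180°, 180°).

6.5 dB, -65.9°

At s = jω = j455:
zero (s+1): 1 + j455 → |·| = √(1²+455²) = √207026 ≈ 455, ∠ = arctan(455/1) ≈ 89.87°
zero (s+25): 25 + j455 → |·| = √(25²+455²) = √207650 ≈ 455.69, ∠ = arctan(455/25) ≈ 86.86°
pole (s+40): 40 + j455 → |·| = √(40²+455²) = √208625 ≈ 456.75, ∠ = arctan(455/40) ≈ 84.98°
pole (s+80): 80 + j455 → |·| = √(80²+455²) = √213425 ≈ 461.98, ∠ = arctan(455/80) ≈ 80.03°
pole (s+100): 100 + j455 → |·| = √(100²+455²) = √217025 ≈ 465.86, ∠ = arctan(455/100) ≈ 77.60°
|L| = 1000 · 2.0734e+05 / 9.8301e+07 ≈ 2.1092
Gain = 20 log₁₀(2.1092) ≈ 6.48 dB
∠L = 176.73° − 242.61° = -65.88°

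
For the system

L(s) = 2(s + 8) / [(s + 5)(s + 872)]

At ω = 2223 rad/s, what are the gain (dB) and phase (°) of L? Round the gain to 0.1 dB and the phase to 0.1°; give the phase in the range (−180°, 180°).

At s = jω = j2223:
zero (s+8): 8 + j2223 → |·| = √(8²+2223²) = √4941793 ≈ 2223, ∠ = arctan(2223/8) ≈ 89.79°
pole (s+5): 5 + j2223 → |·| = √(5²+2223²) = √4941754 ≈ 2223, ∠ = arctan(2223/5) ≈ 89.87°
pole (s+872): 872 + j2223 → |·| = √(872²+2223²) = √5702113 ≈ 2387.9, ∠ = arctan(2223/872) ≈ 68.58°
|L| = 2 · 2223 / 5.3083e+06 ≈ 0.00083756
Gain = 20 log₁₀(0.00083756) ≈ -61.54 dB
∠L = 89.79° − 158.45° = -68.66°

-61.5 dB, -68.7°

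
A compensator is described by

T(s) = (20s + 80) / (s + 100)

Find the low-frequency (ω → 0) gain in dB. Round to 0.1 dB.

T(0) = 80 / 100 = 0.8
20 log₁₀(0.8) ≈ -1.94 dB

-1.9 dB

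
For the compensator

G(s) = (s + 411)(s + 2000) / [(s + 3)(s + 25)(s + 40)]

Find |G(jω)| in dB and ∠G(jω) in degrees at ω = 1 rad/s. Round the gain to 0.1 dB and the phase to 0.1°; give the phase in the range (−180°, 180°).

48.3 dB, -22.0°

At s = jω = j1:
zero (s+411): 411 + j1 → |·| = √(411²+1²) = √168922 ≈ 411, ∠ = arctan(1/411) ≈ 0.14°
zero (s+2000): 2000 + j1 → |·| = √(2000²+1²) = √4000001 ≈ 2000, ∠ = arctan(1/2000) ≈ 0.03°
pole (s+3): 3 + j1 → |·| = √(3²+1²) = √10 ≈ 3.1623, ∠ = arctan(1/3) ≈ 18.43°
pole (s+25): 25 + j1 → |·| = √(25²+1²) = √626 ≈ 25.02, ∠ = arctan(1/25) ≈ 2.29°
pole (s+40): 40 + j1 → |·| = √(40²+1²) = √1601 ≈ 40.012, ∠ = arctan(1/40) ≈ 1.43°
|G| = 1 · 8.22e+05 / 3165.8 ≈ 259.65
Gain = 20 log₁₀(259.65) ≈ 48.29 dB
∠G = 0.17° − 22.15° = -21.98°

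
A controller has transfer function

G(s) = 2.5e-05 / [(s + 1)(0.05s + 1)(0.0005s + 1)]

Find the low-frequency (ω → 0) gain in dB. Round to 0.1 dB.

-92.0 dB

G(0) = 2.5e-05 · 1 / 1 = 2.5e-05
20 log₁₀(2.5e-05) ≈ -92.04 dB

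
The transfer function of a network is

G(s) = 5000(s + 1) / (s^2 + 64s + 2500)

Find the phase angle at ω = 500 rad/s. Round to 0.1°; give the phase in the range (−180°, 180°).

At s = jω = j500:
zero (s+1): 1 + j500 → |·| = √(1²+500²) = √250001 ≈ 500, ∠ = arctan(500/1) ≈ 89.89°
quadratic: (j500)² + 64·j500 + 2500 = -247500 + j32000 → |·| ≈ 2.4956e+05, ∠ ≈ 172.63°
∠G = 89.89° − 172.63° = -82.74°

-82.7°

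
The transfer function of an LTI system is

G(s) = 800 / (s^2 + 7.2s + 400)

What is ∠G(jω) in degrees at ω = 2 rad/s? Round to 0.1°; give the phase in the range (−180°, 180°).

-2.1°

At s = jω = j2:
quadratic: (j2)² + 7.2·j2 + 400 = 396 + j14.4 → |·| ≈ 396.26, ∠ ≈ 2.08°
∠G = 0.00° − 2.08° = -2.08°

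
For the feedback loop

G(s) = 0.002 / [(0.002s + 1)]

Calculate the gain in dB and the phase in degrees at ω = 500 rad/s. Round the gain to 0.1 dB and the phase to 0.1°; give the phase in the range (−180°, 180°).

At ω = 500 rad/s:
pole (1 + j500·0.002) = 1 + j1 → |·| ≈ 1.4142, ∠ ≈ 45.00°
|G| = 0.002 · 1 / (1.4142) ≈ 0.0014142
Gain = 20 log₁₀(0.0014142) ≈ -56.99 dB
∠G = (0°) − (45.00°) = -45.00°

-57.0 dB, -45.0°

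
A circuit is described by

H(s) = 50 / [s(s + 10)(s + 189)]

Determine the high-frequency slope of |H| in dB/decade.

Each pole contributes −20 dB/decade at high frequency; each zero contributes +20 dB/decade.
Net: 0 zero(s) − 3 pole(s) → -60 dB/decade.

-60 dB/decade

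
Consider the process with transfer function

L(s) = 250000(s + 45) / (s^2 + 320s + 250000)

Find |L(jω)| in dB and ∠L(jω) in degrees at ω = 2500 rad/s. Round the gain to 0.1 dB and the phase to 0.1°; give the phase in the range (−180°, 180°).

40.3 dB, -83.4°

At s = jω = j2500:
zero (s+45): 45 + j2500 → |·| = √(45²+2500²) = √6252025 ≈ 2500.4, ∠ = arctan(2500/45) ≈ 88.97°
quadratic: (j2500)² + 320·j2500 + 250000 = -6000000 + j800000 → |·| ≈ 6.0531e+06, ∠ ≈ 172.41°
|L| = 250000 · 2500.4 / 6.0531e+06 ≈ 103.27
Gain = 20 log₁₀(103.27) ≈ 40.28 dB
∠L = 88.97° − 172.41° = -83.44°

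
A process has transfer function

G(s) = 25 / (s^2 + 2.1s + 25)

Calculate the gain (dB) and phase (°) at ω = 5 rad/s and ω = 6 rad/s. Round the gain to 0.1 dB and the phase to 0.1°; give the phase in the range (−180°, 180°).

ω = 5: 7.5 dB, -90.0°; ω = 6: 3.5 dB, -131.1°

At s = jω = j5:
quadratic: (j5)² + 2.1·j5 + 25 = 0 + j10.5 → |·| ≈ 10.5, ∠ ≈ 90.00°
|G| = 25 / 10.5 ≈ 2.381
Gain = 20 log₁₀(2.381) ≈ 7.54 dB
∠G = 0.00° − 90.00° = -90.00°

At s = jω = j6:
quadratic: (j6)² + 2.1·j6 + 25 = -11 + j12.6 → |·| ≈ 16.726, ∠ ≈ 131.12°
|G| = 25 / 16.726 ≈ 1.4947
Gain = 20 log₁₀(1.4947) ≈ 3.49 dB
∠G = 0.00° − 131.12° = -131.12°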